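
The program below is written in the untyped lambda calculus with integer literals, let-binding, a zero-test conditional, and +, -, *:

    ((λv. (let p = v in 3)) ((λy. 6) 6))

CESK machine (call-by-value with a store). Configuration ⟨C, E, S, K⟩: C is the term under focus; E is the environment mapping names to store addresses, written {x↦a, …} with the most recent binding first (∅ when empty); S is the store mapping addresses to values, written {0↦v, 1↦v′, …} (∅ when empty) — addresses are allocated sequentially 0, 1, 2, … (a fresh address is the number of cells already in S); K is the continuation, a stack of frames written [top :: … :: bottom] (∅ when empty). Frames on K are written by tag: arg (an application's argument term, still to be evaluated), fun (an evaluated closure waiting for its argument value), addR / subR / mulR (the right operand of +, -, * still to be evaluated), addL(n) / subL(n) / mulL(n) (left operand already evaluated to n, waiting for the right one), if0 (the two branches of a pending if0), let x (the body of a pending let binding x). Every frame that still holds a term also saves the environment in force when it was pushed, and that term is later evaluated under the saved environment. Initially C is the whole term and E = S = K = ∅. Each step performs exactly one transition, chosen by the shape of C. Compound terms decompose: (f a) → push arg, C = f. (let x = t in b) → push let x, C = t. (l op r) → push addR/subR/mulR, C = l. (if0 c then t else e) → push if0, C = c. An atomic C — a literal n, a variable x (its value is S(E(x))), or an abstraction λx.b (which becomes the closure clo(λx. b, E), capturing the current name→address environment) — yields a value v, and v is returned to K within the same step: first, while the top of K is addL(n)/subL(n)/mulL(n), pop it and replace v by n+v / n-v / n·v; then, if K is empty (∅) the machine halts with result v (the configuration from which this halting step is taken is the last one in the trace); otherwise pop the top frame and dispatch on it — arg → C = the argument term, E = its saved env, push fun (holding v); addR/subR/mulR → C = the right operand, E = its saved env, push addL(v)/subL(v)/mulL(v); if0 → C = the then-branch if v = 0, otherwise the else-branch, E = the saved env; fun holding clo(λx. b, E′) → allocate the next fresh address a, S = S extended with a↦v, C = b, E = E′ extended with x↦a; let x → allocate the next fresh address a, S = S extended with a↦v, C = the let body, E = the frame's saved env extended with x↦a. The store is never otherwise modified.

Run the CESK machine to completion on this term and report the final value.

0. [C=((λv. (let p = v in 3)) ((λy. 6) 6)) | E=∅ | S=∅ | K=∅]
1. [C=(λv. (let p = v in 3)) | E=∅ | S=∅ | K=[arg]]
2. [C=((λy. 6) 6) | E=∅ | S=∅ | K=[fun]]
3. [C=(λy. 6) | E=∅ | S=∅ | K=[arg :: fun]]
4. [C=6 | E=∅ | S=∅ | K=[fun :: fun]]
5. [C=6 | E={y↦0} | S={0↦6} | K=[fun]]
6. [C=(let p = v in 3) | E={v↦1} | S={0↦6, 1↦6} | K=∅]
7. [C=v | E={v↦1} | S={0↦6, 1↦6} | K=[let p]]
8. [C=3 | E={p↦2, v↦1} | S={0↦6, 1↦6, 2↦6} | K=∅]
→ final value 3

Answer: 3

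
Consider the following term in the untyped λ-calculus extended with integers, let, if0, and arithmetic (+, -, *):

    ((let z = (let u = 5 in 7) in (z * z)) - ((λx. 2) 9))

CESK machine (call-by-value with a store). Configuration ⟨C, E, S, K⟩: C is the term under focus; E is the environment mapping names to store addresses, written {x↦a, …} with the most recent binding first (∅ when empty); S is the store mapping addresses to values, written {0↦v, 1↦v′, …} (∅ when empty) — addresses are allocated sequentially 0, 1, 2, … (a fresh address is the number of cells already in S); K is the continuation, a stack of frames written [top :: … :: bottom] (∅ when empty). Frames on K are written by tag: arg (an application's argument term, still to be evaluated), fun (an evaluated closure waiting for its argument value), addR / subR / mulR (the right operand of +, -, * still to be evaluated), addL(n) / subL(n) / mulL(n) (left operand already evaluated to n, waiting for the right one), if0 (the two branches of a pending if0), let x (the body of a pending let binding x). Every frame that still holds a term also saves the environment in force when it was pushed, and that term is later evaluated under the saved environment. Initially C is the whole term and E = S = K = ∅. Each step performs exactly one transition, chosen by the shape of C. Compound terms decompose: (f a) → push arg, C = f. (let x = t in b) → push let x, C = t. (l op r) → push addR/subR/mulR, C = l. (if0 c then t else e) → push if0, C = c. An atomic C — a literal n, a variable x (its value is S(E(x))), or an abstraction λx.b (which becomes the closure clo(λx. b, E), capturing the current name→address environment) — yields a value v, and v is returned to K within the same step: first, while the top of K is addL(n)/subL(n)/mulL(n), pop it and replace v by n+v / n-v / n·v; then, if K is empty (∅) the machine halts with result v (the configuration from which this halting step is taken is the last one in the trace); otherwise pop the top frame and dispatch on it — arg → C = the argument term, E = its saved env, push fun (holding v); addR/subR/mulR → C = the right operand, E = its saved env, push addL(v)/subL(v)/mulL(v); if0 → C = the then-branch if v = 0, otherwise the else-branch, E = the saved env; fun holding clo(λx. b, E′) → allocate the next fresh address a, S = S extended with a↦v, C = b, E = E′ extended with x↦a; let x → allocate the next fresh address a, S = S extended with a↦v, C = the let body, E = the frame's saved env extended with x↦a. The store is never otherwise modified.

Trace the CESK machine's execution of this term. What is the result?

t=0: [C=((let z = (let u = 5 in 7) in (z * z)) - ((λx. 2) 9)) | E=∅ | S=∅ | K=∅]
t=1: [C=(let z = (let u = 5 in 7) in (z * z)) | E=∅ | S=∅ | K=[subR]]
t=2: [C=(let u = 5 in 7) | E=∅ | S=∅ | K=[let z :: subR]]
t=3: [C=5 | E=∅ | S=∅ | K=[let u :: let z :: subR]]
t=4: [C=7 | E={u↦0} | S={0↦5} | K=[let z :: subR]]
t=5: [C=(z * z) | E={z↦1} | S={0↦5, 1↦7} | K=[subR]]
t=6: [C=z | E={z↦1} | S={0↦5, 1↦7} | K=[mulR :: subR]]
t=7: [C=z | E={z↦1} | S={0↦5, 1↦7} | K=[mulL(7) :: subR]]
t=8: [C=((λx. 2) 9) | E=∅ | S={0↦5, 1↦7} | K=[subL(49)]]
t=9: [C=(λx. 2) | E=∅ | S={0↦5, 1↦7} | K=[arg :: subL(49)]]
t=10: [C=9 | E=∅ | S={0↦5, 1↦7} | K=[fun :: subL(49)]]
t=11: [C=2 | E={x↦2} | S={0↦5, 1↦7, 2↦9} | K=[subL(49)]]
→ final value 47

Answer: 47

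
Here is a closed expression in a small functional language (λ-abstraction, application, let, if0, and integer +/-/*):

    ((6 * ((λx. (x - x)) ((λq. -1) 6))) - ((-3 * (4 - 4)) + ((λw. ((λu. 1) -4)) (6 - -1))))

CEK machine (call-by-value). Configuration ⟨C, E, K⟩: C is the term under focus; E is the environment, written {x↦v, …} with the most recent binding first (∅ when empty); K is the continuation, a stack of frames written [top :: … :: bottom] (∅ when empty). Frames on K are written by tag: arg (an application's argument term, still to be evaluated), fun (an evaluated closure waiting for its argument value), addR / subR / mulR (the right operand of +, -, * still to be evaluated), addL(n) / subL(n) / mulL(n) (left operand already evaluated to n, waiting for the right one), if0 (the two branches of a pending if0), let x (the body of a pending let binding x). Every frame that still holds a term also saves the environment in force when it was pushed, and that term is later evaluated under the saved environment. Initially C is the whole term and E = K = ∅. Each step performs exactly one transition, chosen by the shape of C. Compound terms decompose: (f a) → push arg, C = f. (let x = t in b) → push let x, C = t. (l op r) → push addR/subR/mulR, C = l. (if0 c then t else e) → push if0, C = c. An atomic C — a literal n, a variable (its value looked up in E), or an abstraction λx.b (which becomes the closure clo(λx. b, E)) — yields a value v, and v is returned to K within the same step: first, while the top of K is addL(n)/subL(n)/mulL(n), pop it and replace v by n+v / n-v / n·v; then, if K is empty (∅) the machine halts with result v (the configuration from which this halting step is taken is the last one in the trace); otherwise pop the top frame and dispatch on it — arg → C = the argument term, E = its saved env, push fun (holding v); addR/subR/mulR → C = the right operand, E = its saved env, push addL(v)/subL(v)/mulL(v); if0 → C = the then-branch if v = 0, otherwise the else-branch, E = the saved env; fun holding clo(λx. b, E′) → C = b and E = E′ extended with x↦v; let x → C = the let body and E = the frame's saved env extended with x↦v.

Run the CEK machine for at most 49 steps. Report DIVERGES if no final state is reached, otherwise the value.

0. <C=((6 * ((λx. (x - x)) ((λq. -1) 6))) - ((-3 * (4 - 4)) + ((λw. ((λu. 1) -4)) (6 - -1)))), E=∅, K=∅>
1. <C=(6 * ((λx. (x - x)) ((λq. -1) 6))), E=∅, K=[subR]>
2. <C=6, E=∅, K=[mulR :: subR]>
3. <C=((λx. (x - x)) ((λq. -1) 6)), E=∅, K=[mulL(6) :: subR]>
4. <C=(λx. (x - x)), E=∅, K=[arg :: mulL(6) :: subR]>
5. <C=((λq. -1) 6), E=∅, K=[fun :: mulL(6) :: subR]>
6. <C=(λq. -1), E=∅, K=[arg :: fun :: mulL(6) :: subR]>
7. <C=6, E=∅, K=[fun :: fun :: mulL(6) :: subR]>
8. <C=-1, E={q↦6}, K=[fun :: mulL(6) :: subR]>
9. <C=(x - x), E={x↦-1}, K=[mulL(6) :: subR]>
10. <C=x, E={x↦-1}, K=[subR :: mulL(6) :: subR]>
11. <C=x, E={x↦-1}, K=[subL(-1) :: mulL(6) :: subR]>
12. <C=((-3 * (4 - 4)) + ((λw. ((λu. 1) -4)) (6 - -1))), E=∅, K=[subL(0)]>
13. <C=(-3 * (4 - 4)), E=∅, K=[addR :: subL(0)]>
14. <C=-3, E=∅, K=[mulR :: addR :: subL(0)]>
15. <C=(4 - 4), E=∅, K=[mulL(-3) :: addR :: subL(0)]>
16. <C=4, E=∅, K=[subR :: mulL(-3) :: addR :: subL(0)]>
17. <C=4, E=∅, K=[subL(4) :: mulL(-3) :: addR :: subL(0)]>
18. <C=((λw. ((λu. 1) -4)) (6 - -1)), E=∅, K=[addL(0) :: subL(0)]>
19. <C=(λw. ((λu. 1) -4)), E=∅, K=[arg :: addL(0) :: subL(0)]>
20. <C=(6 - -1), E=∅, K=[fun :: addL(0) :: subL(0)]>
21. <C=6, E=∅, K=[subR :: fun :: addL(0) :: subL(0)]>
22. <C=-1, E=∅, K=[subL(6) :: fun :: addL(0) :: subL(0)]>
23. <C=((λu. 1) -4), E={w↦7}, K=[addL(0) :: subL(0)]>
24. <C=(λu. 1), E={w↦7}, K=[arg :: addL(0) :: subL(0)]>
25. <C=-4, E={w↦7}, K=[fun :: addL(0) :: subL(0)]>
26. <C=1, E={u↦-4, w↦7}, K=[addL(0) :: subL(0)]>
→ final value -1

Answer: -1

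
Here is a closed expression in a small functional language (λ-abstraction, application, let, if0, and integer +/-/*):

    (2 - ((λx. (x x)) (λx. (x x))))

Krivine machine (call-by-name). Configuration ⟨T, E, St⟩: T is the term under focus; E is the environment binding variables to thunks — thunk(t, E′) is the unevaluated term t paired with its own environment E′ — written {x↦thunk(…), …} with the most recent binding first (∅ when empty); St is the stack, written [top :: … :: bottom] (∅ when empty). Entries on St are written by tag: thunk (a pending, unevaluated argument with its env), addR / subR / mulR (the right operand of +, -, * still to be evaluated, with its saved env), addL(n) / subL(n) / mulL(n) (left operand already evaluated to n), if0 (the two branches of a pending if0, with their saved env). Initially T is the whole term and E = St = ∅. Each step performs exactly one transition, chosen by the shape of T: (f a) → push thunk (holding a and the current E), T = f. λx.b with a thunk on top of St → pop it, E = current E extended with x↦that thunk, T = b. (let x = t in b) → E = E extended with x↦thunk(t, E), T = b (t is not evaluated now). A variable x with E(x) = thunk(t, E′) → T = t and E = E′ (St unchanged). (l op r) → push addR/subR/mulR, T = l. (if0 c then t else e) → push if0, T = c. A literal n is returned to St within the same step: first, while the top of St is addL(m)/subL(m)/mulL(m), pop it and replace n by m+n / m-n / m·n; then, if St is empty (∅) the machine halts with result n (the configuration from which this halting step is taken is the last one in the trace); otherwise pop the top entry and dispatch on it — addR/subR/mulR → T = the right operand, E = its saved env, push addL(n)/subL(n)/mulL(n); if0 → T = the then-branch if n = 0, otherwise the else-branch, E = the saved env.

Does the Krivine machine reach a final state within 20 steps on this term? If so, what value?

Answer: DIVERGES (no final state within 20 steps)

Execution trace:
step 0: ⟨T=(2 - ((λx. (x x)) (λx. (x x)))); E=∅; St=∅⟩
step 1: ⟨T=2; E=∅; St=[subR]⟩
step 2: ⟨T=((λx. (x x)) (λx. (x x))); E=∅; St=[subL(2)]⟩
step 3: ⟨T=(λx. (x x)); E=∅; St=[thunk :: subL(2)]⟩
step 4: ⟨T=(x x); E={x↦thunk((λx. (x x)), ∅)}; St=[subL(2)]⟩
step 5: ⟨T=x; E={x↦thunk((λx. (x x)), ∅)}; St=[thunk :: subL(2)]⟩
step 6: ⟨T=(λx. (x x)); E=∅; St=[thunk :: subL(2)]⟩
step 7: ⟨T=(x x); E={x↦thunk(x, {x↦thunk((λx. (x x)), ∅)})}; St=[subL(2)]⟩
step 8: ⟨T=x; E={x↦thunk(x, {x↦thunk((λx. (x x)), ∅)})}; St=[thunk :: subL(2)]⟩
step 9: ⟨T=x; E={x↦thunk((λx. (x x)), ∅)}; St=[thunk :: subL(2)]⟩
step 10: ⟨T=(λx. (x x)); E=∅; St=[thunk :: subL(2)]⟩
step 11: ⟨T=(x x); E={x↦thunk(x, {x↦thunk(x, {x↦thunk((λx. (x x)), ∅)})})}; St=[subL(2)]⟩
step 12: ⟨T=x; E={x↦thunk(x, {x↦thunk(x, {x↦thunk((λx. (x x)), ∅)})})}; St=[thunk :: subL(2)]⟩
step 13: ⟨T=x; E={x↦thunk(x, {x↦thunk((λx. (x x)), ∅)})}; St=[thunk :: subL(2)]⟩
step 14: ⟨T=x; E={x↦thunk((λx. (x x)), ∅)}; St=[thunk :: subL(2)]⟩
step 15: ⟨T=(λx. (x x)); E=∅; St=[thunk :: subL(2)]⟩
step 16: ⟨T=(x x); E={x↦thunk(x, {x↦thunk(x, {x↦thunk(x, {x↦thunk((λx. (x x)), ∅)})})})}; St=[subL(2)]⟩
step 17: ⟨T=x; E={x↦thunk(x, {x↦thunk(x, {x↦thunk(x, {x↦thunk((λx. (x x)), ∅)})})})}; St=[thunk :: subL(2)]⟩
step 18: ⟨T=x; E={x↦thunk(x, {x↦thunk(x, {x↦thunk((λx. (x x)), ∅)})})}; St=[thunk :: subL(2)]⟩
step 19: ⟨T=x; E={x↦thunk(x, {x↦thunk((λx. (x x)), ∅)})}; St=[thunk :: subL(2)]⟩
step 20: ⟨T=x; E={x↦thunk((λx. (x x)), ∅)}; St=[thunk :: subL(2)]⟩
→ 20 transitions taken and the configuration is still not final: no result within 20 steps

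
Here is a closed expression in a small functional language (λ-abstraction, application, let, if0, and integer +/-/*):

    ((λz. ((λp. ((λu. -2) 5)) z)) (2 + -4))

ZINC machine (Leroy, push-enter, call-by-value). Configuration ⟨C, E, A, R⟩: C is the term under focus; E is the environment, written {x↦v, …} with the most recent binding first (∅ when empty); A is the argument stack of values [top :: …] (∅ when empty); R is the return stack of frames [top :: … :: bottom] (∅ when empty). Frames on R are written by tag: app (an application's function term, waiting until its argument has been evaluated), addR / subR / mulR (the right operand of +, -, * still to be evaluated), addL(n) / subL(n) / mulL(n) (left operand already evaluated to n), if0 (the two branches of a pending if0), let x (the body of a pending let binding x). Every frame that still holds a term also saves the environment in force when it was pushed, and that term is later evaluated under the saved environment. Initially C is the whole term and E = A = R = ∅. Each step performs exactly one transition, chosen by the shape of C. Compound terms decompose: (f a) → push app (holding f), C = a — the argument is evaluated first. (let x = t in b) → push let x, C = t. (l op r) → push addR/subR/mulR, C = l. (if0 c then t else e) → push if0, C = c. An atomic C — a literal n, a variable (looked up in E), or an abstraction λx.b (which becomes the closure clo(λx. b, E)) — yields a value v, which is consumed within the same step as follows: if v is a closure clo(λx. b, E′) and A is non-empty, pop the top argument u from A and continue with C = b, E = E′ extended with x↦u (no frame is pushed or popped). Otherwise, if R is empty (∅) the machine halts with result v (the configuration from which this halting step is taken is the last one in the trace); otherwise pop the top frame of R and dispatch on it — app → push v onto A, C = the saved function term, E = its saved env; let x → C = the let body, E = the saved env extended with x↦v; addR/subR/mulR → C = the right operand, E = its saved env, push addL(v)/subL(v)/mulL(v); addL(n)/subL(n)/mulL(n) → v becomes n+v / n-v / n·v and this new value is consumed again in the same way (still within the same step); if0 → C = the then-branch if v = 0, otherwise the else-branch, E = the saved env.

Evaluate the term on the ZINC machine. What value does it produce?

[0] ⟨C=((λz. ((λp. ((λu. -2) 5)) z)) (2 + -4)); E=∅; A=∅; R=∅⟩
[1] ⟨C=(2 + -4); E=∅; A=∅; R=[app]⟩
[2] ⟨C=2; E=∅; A=∅; R=[addR :: app]⟩
[3] ⟨C=-4; E=∅; A=∅; R=[addL(2) :: app]⟩
[4] ⟨C=(λz. ((λp. ((λu. -2) 5)) z)); E=∅; A=[-2]; R=∅⟩
[5] ⟨C=((λp. ((λu. -2) 5)) z); E={z↦-2}; A=∅; R=∅⟩
[6] ⟨C=z; E={z↦-2}; A=∅; R=[app]⟩
[7] ⟨C=(λp. ((λu. -2) 5)); E={z↦-2}; A=[-2]; R=∅⟩
[8] ⟨C=((λu. -2) 5); E={p↦-2, z↦-2}; A=∅; R=∅⟩
[9] ⟨C=5; E={p↦-2, z↦-2}; A=∅; R=[app]⟩
[10] ⟨C=(λu. -2); E={p↦-2, z↦-2}; A=[5]; R=∅⟩
[11] ⟨C=-2; E={u↦5, p↦-2, z↦-2}; A=∅; R=∅⟩
→ final value -2

Answer: -2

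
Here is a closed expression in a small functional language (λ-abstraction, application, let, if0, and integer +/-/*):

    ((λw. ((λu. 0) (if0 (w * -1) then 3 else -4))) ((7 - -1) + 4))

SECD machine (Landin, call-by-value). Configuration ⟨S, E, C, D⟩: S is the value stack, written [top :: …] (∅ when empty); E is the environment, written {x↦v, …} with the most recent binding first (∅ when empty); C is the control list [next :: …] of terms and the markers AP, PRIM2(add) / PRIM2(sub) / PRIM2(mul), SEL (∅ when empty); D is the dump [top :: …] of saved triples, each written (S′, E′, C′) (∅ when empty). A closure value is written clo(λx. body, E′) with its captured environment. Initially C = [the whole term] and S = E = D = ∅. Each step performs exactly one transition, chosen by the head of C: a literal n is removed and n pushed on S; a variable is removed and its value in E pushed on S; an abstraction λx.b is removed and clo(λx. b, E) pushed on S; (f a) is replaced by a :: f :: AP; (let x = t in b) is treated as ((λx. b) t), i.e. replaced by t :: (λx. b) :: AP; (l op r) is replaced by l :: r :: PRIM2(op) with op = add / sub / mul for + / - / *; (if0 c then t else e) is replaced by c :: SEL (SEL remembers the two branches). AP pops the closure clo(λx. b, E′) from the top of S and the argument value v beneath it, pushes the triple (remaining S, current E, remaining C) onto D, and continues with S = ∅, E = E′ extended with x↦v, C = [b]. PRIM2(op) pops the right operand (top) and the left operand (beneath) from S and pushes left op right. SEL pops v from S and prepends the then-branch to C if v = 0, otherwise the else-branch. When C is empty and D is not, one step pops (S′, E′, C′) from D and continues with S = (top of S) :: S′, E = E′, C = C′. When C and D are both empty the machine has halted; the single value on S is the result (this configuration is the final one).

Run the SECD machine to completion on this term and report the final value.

0. [S=∅ | E=∅ | C=[((λw. ((λu. 0) (if0 (w * -1) then 3 else -4))) ((7 - -1) + 4))] | D=∅]
1. [S=∅ | E=∅ | C=[((7 - -1) + 4) :: (λw. ((λu. 0) (if0 (w * -1) then 3 else -4))) :: AP] | D=∅]
2. [S=∅ | E=∅ | C=[(7 - -1) :: 4 :: PRIM2(add) :: (λw. ((λu. 0) (if0 (w * -1) then 3 else -4))) :: AP] | D=∅]
3. [S=∅ | E=∅ | C=[7 :: -1 :: PRIM2(sub) :: 4 :: PRIM2(add) :: (λw. ((λu. 0) (if0 (w * -1) then 3 else -4))) :: AP] | D=∅]
4. [S=[7] | E=∅ | C=[-1 :: PRIM2(sub) :: 4 :: PRIM2(add) :: (λw. ((λu. 0) (if0 (w * -1) then 3 else -4))) :: AP] | D=∅]
5. [S=[-1 :: 7] | E=∅ | C=[PRIM2(sub) :: 4 :: PRIM2(add) :: (λw. ((λu. 0) (if0 (w * -1) then 3 else -4))) :: AP] | D=∅]
6. [S=[8] | E=∅ | C=[4 :: PRIM2(add) :: (λw. ((λu. 0) (if0 (w * -1) then 3 else -4))) :: AP] | D=∅]
7. [S=[4 :: 8] | E=∅ | C=[PRIM2(add) :: (λw. ((λu. 0) (if0 (w * -1) then 3 else -4))) :: AP] | D=∅]
8. [S=[12] | E=∅ | C=[(λw. ((λu. 0) (if0 (w * -1) then 3 else -4))) :: AP] | D=∅]
9. [S=[clo(λw. ((λu. 0) (if0 (w * -1) then 3 else -4)), ∅) :: 12] | E=∅ | C=[AP] | D=∅]
10. [S=∅ | E={w↦12} | C=[((λu. 0) (if0 (w * -1) then 3 else -4))] | D=[(∅, ∅, ∅)]]
11. [S=∅ | E={w↦12} | C=[(if0 (w * -1) then 3 else -4) :: (λu. 0) :: AP] | D=[(∅, ∅, ∅)]]
12. [S=∅ | E={w↦12} | C=[(w * -1) :: SEL :: (λu. 0) :: AP] | D=[(∅, ∅, ∅)]]
13. [S=∅ | E={w↦12} | C=[w :: -1 :: PRIM2(mul) :: SEL :: (λu. 0) :: AP] | D=[(∅, ∅, ∅)]]
14. [S=[12] | E={w↦12} | C=[-1 :: PRIM2(mul) :: SEL :: (λu. 0) :: AP] | D=[(∅, ∅, ∅)]]
15. [S=[-1 :: 12] | E={w↦12} | C=[PRIM2(mul) :: SEL :: (λu. 0) :: AP] | D=[(∅, ∅, ∅)]]
16. [S=[-12] | E={w↦12} | C=[SEL :: (λu. 0) :: AP] | D=[(∅, ∅, ∅)]]
17. [S=∅ | E={w↦12} | C=[-4 :: (λu. 0) :: AP] | D=[(∅, ∅, ∅)]]
18. [S=[-4] | E={w↦12} | C=[(λu. 0) :: AP] | D=[(∅, ∅, ∅)]]
19. [S=[clo(λu. 0, {w↦12}) :: -4] | E={w↦12} | C=[AP] | D=[(∅, ∅, ∅)]]
20. [S=∅ | E={u↦-4, w↦12} | C=[0] | D=[(∅, {w↦12}, ∅) :: (∅, ∅, ∅)]]
21. [S=[0] | E={u↦-4, w↦12} | C=∅ | D=[(∅, {w↦12}, ∅) :: (∅, ∅, ∅)]]
22. [S=[0] | E={w↦12} | C=∅ | D=[(∅, ∅, ∅)]]
23. [S=[0] | E=∅ | C=∅ | D=∅]
→ final value 0

Answer: 0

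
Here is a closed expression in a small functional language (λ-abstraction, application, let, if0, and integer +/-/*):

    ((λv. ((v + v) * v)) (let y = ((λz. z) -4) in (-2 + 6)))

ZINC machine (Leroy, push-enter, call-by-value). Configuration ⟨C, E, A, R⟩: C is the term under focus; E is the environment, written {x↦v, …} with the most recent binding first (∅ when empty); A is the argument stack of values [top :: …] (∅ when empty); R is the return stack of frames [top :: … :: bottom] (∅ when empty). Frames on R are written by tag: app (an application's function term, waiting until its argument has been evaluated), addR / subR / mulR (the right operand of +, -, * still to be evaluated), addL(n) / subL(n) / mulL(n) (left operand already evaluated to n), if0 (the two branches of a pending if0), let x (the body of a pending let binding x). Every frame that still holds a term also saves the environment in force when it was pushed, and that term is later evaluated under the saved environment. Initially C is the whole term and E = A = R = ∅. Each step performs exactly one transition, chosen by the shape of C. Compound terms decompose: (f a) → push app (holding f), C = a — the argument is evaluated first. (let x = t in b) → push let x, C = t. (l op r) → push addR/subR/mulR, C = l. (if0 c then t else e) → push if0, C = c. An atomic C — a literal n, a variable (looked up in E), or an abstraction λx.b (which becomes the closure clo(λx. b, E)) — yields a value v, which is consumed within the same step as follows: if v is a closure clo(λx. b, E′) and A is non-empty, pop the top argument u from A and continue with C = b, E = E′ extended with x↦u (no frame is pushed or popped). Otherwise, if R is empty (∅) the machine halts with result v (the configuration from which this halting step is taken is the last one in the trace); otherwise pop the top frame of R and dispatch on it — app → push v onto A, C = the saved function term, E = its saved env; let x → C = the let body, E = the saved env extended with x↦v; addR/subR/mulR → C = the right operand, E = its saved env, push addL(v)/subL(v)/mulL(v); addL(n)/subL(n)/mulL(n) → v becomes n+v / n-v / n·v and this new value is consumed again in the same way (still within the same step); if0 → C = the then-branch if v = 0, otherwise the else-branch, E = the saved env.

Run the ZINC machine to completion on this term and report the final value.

Answer: 32

Derivation:
step 0: ⟨C=((λv. ((v + v) * v)) (let y = ((λz. z) -4) in (-2 + 6))); E=∅; A=∅; R=∅⟩
step 1: ⟨C=(let y = ((λz. z) -4) in (-2 + 6)); E=∅; A=∅; R=[app]⟩
step 2: ⟨C=((λz. z) -4); E=∅; A=∅; R=[let y :: app]⟩
step 3: ⟨C=-4; E=∅; A=∅; R=[app :: let y :: app]⟩
step 4: ⟨C=(λz. z); E=∅; A=[-4]; R=[let y :: app]⟩
step 5: ⟨C=z; E={z↦-4}; A=∅; R=[let y :: app]⟩
step 6: ⟨C=(-2 + 6); E={y↦-4}; A=∅; R=[app]⟩
step 7: ⟨C=-2; E={y↦-4}; A=∅; R=[addR :: app]⟩
step 8: ⟨C=6; E={y↦-4}; A=∅; R=[addL(-2) :: app]⟩
step 9: ⟨C=(λv. ((v + v) * v)); E=∅; A=[4]; R=∅⟩
step 10: ⟨C=((v + v) * v); E={v↦4}; A=∅; R=∅⟩
step 11: ⟨C=(v + v); E={v↦4}; A=∅; R=[mulR]⟩
step 12: ⟨C=v; E={v↦4}; A=∅; R=[addR :: mulR]⟩
step 13: ⟨C=v; E={v↦4}; A=∅; R=[addL(4) :: mulR]⟩
step 14: ⟨C=v; E={v↦4}; A=∅; R=[mulL(8)]⟩
→ final value 32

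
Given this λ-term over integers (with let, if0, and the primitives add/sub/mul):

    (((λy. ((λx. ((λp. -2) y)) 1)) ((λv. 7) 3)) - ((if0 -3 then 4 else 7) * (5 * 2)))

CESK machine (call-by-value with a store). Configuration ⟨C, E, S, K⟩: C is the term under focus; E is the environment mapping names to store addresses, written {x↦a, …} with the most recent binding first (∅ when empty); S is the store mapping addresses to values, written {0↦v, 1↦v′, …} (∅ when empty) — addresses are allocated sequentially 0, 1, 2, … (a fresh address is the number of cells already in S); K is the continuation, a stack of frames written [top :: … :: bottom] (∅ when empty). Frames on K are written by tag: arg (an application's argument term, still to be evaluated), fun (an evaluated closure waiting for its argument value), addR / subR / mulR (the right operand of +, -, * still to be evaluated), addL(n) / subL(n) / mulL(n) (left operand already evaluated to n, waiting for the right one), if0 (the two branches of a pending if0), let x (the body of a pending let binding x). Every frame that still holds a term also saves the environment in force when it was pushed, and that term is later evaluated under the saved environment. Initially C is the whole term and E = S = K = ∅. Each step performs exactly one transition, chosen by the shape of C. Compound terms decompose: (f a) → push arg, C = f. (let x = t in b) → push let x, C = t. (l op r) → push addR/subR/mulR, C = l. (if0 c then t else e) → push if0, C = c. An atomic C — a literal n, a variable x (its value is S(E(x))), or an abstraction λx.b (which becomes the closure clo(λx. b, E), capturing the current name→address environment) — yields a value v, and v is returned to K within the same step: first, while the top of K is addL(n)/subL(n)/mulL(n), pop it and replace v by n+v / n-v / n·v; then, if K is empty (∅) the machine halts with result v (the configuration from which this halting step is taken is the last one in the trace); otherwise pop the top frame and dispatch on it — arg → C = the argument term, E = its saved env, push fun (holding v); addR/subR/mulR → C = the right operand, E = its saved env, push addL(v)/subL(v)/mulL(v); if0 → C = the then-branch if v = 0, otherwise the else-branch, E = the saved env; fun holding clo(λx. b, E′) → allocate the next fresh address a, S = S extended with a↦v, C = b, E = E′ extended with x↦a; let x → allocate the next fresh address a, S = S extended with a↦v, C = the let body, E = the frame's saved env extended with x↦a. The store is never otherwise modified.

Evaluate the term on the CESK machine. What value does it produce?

Answer: -72

Execution trace:
[0] [C=(((λy. ((λx. ((λp. -2) y)) 1)) ((λv. 7) 3)) - ((if0 -3 then 4 else 7) * (5 * 2))) | E=∅ | S=∅ | K=∅]
[1] [C=((λy. ((λx. ((λp. -2) y)) 1)) ((λv. 7) 3)) | E=∅ | S=∅ | K=[subR]]
[2] [C=(λy. ((λx. ((λp. -2) y)) 1)) | E=∅ | S=∅ | K=[arg :: subR]]
[3] [C=((λv. 7) 3) | E=∅ | S=∅ | K=[fun :: subR]]
[4] [C=(λv. 7) | E=∅ | S=∅ | K=[arg :: fun :: subR]]
[5] [C=3 | E=∅ | S=∅ | K=[fun :: fun :: subR]]
[6] [C=7 | E={v↦0} | S={0↦3} | K=[fun :: subR]]
[7] [C=((λx. ((λp. -2) y)) 1) | E={y↦1} | S={0↦3, 1↦7} | K=[subR]]
[8] [C=(λx. ((λp. -2) y)) | E={y↦1} | S={0↦3, 1↦7} | K=[arg :: subR]]
[9] [C=1 | E={y↦1} | S={0↦3, 1↦7} | K=[fun :: subR]]
[10] [C=((λp. -2) y) | E={x↦2, y↦1} | S={0↦3, 1↦7, 2↦1} | K=[subR]]
[11] [C=(λp. -2) | E={x↦2, y↦1} | S={0↦3, 1↦7, 2↦1} | K=[arg :: subR]]
[12] [C=y | E={x↦2, y↦1} | S={0↦3, 1↦7, 2↦1} | K=[fun :: subR]]
[13] [C=-2 | E={p↦3, x↦2, y↦1} | S={0↦3, 1↦7, 2↦1, 3↦7} | K=[subR]]
[14] [C=((if0 -3 then 4 else 7) * (5 * 2)) | E=∅ | S={0↦3, 1↦7, 2↦1, 3↦7} | K=[subL(-2)]]
[15] [C=(if0 -3 then 4 else 7) | E=∅ | S={0↦3, 1↦7, 2↦1, 3↦7} | K=[mulR :: subL(-2)]]
[16] [C=-3 | E=∅ | S={0↦3, 1↦7, 2↦1, 3↦7} | K=[if0 :: mulR :: subL(-2)]]
[17] [C=7 | E=∅ | S={0↦3, 1↦7, 2↦1, 3↦7} | K=[mulR :: subL(-2)]]
[18] [C=(5 * 2) | E=∅ | S={0↦3, 1↦7, 2↦1, 3↦7} | K=[mulL(7) :: subL(-2)]]
[19] [C=5 | E=∅ | S={0↦3, 1↦7, 2↦1, 3↦7} | K=[mulR :: mulL(7) :: subL(-2)]]
[20] [C=2 | E=∅ | S={0↦3, 1↦7, 2↦1, 3↦7} | K=[mulL(5) :: mulL(7) :: subL(-2)]]
→ final value -72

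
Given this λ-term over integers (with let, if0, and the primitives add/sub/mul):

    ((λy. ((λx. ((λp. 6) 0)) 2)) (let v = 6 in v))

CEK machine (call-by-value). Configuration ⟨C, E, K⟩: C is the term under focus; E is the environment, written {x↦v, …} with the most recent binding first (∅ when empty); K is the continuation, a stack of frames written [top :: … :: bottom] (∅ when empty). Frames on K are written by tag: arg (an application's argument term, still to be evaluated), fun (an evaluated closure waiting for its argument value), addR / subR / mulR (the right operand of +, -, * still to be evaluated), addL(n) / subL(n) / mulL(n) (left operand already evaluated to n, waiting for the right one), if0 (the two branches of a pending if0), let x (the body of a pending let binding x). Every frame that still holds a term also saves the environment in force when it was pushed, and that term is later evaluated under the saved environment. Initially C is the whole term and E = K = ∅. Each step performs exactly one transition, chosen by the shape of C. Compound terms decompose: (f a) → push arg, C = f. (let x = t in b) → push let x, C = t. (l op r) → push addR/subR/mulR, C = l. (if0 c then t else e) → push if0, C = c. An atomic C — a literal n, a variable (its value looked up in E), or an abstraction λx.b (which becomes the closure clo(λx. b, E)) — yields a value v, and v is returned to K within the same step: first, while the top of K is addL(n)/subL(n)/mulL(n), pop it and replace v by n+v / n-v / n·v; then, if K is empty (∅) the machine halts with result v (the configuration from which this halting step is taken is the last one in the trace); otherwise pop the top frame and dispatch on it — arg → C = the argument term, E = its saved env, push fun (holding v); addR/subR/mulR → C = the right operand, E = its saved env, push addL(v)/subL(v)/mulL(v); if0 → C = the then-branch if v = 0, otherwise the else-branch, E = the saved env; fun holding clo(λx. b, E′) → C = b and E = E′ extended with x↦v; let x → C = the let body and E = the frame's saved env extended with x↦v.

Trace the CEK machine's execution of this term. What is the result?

step 0: ⟨C=((λy. ((λx. ((λp. 6) 0)) 2)) (let v = 6 in v)); E=∅; K=∅⟩
step 1: ⟨C=(λy. ((λx. ((λp. 6) 0)) 2)); E=∅; K=[arg]⟩
step 2: ⟨C=(let v = 6 in v); E=∅; K=[fun]⟩
step 3: ⟨C=6; E=∅; K=[let v :: fun]⟩
step 4: ⟨C=v; E={v↦6}; K=[fun]⟩
step 5: ⟨C=((λx. ((λp. 6) 0)) 2); E={y↦6}; K=∅⟩
step 6: ⟨C=(λx. ((λp. 6) 0)); E={y↦6}; K=[arg]⟩
step 7: ⟨C=2; E={y↦6}; K=[fun]⟩
step 8: ⟨C=((λp. 6) 0); E={x↦2, y↦6}; K=∅⟩
step 9: ⟨C=(λp. 6); E={x↦2, y↦6}; K=[arg]⟩
step 10: ⟨C=0; E={x↦2, y↦6}; K=[fun]⟩
step 11: ⟨C=6; E={p↦0, x↦2, y↦6}; K=∅⟩
→ final value 6

Answer: 6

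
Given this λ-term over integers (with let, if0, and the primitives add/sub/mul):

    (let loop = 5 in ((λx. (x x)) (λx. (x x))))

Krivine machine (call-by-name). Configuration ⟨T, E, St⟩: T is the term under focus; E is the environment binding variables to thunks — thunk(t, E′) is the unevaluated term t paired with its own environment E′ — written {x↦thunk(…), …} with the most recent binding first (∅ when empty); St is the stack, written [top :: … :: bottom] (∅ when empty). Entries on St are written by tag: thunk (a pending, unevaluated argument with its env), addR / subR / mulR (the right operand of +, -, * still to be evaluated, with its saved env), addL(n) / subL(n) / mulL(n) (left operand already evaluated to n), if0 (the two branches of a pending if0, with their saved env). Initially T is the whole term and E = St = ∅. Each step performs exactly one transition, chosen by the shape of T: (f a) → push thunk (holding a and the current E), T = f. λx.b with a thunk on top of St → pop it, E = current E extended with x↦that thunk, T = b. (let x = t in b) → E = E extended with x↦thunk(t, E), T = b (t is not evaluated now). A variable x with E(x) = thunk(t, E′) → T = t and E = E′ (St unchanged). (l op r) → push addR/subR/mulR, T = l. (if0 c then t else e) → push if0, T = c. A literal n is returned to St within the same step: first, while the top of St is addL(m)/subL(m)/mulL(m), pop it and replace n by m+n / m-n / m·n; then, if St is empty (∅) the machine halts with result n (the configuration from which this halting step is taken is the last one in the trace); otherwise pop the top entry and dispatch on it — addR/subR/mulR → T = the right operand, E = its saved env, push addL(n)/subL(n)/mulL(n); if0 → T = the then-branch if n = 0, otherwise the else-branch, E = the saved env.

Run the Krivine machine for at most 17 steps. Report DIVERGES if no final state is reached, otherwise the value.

[0] ⟨T=(let loop = 5 in ((λx. (x x)) (λx. (x x)))); E=∅; St=∅⟩
[1] ⟨T=((λx. (x x)) (λx. (x x))); E={loop↦thunk(5, ∅)}; St=∅⟩
[2] ⟨T=(λx. (x x)); E={loop↦thunk(5, ∅)}; St=[thunk]⟩
[3] ⟨T=(x x); E={x↦thunk((λx. (x x)), {loop↦thunk(5, ∅)}), loop↦thunk(5, ∅)}; St=∅⟩
[4] ⟨T=x; E={x↦thunk((λx. (x x)), {loop↦thunk(5, ∅)}), loop↦thunk(5, ∅)}; St=[thunk]⟩
[5] ⟨T=(λx. (x x)); E={loop↦thunk(5, ∅)}; St=[thunk]⟩
[6] ⟨T=(x x); E={x↦thunk(x, {x↦thunk((λx. (x x)), {loop↦thunk(5, ∅)}), loop↦thunk(5, ∅)}), loop↦thunk(5, ∅)}; St=∅⟩
[7] ⟨T=x; E={x↦thunk(x, {x↦thunk((λx. (x x)), {loop↦thunk(5, ∅)}), loop↦thunk(5, ∅)}), loop↦thunk(5, ∅)}; St=[thunk]⟩
[8] ⟨T=x; E={x↦thunk((λx. (x x)), {loop↦thunk(5, ∅)}), loop↦thunk(5, ∅)}; St=[thunk]⟩
[9] ⟨T=(λx. (x x)); E={loop↦thunk(5, ∅)}; St=[thunk]⟩
[10] ⟨T=(x x); E={x↦thunk(x, {x↦thunk(x, {x↦thunk((λx. (x x)), {loop↦thunk(5, ∅)}), loop↦thunk(5, ∅)}), loop↦thunk(5, ∅)}), loop↦thunk(5, ∅)}; St=∅⟩
[11] ⟨T=x; E={x↦thunk(x, {x↦thunk(x, {x↦thunk((λx. (x x)), {loop↦thunk(5, ∅)}), loop↦thunk(5, ∅)}), loop↦thunk(5, ∅)}), loop↦thunk(5, ∅)}; St=[thunk]⟩
[12] ⟨T=x; E={x↦thunk(x, {x↦thunk((λx. (x x)), {loop↦thunk(5, ∅)}), loop↦thunk(5, ∅)}), loop↦thunk(5, ∅)}; St=[thunk]⟩
[13] ⟨T=x; E={x↦thunk((λx. (x x)), {loop↦thunk(5, ∅)}), loop↦thunk(5, ∅)}; St=[thunk]⟩
[14] ⟨T=(λx. (x x)); E={loop↦thunk(5, ∅)}; St=[thunk]⟩
[15] ⟨T=(x x); E={x↦thunk(x, {x↦thunk(x, {x↦thunk(x, {x↦thunk((λx. (x x)), {loop↦thunk(5, ∅)}), loop↦thunk(5, ∅)}), loop↦thunk(5, ∅)}), loop↦thunk(5, ∅)}), loop↦thunk(5, ∅)}; St=∅⟩
[16] ⟨T=x; E={x↦thunk(x, {x↦thunk(x, {x↦thunk(x, {x↦thunk((λx. (x x)), {loop↦thunk(5, ∅)}), loop↦thunk(5, ∅)}), loop↦thunk(5, ∅)}), loop↦thunk(5, ∅)}), loop↦thunk(5, ∅)}; St=[thunk]⟩
[17] ⟨T=x; E={x↦thunk(x, {x↦thunk(x, {x↦thunk((λx. (x x)), {loop↦thunk(5, ∅)}), loop↦thunk(5, ∅)}), loop↦thunk(5, ∅)}), loop↦thunk(5, ∅)}; St=[thunk]⟩
→ 17 transitions taken and the configuration is still not final: no result within 17 steps

Answer: DIVERGES (no final state within 17 steps)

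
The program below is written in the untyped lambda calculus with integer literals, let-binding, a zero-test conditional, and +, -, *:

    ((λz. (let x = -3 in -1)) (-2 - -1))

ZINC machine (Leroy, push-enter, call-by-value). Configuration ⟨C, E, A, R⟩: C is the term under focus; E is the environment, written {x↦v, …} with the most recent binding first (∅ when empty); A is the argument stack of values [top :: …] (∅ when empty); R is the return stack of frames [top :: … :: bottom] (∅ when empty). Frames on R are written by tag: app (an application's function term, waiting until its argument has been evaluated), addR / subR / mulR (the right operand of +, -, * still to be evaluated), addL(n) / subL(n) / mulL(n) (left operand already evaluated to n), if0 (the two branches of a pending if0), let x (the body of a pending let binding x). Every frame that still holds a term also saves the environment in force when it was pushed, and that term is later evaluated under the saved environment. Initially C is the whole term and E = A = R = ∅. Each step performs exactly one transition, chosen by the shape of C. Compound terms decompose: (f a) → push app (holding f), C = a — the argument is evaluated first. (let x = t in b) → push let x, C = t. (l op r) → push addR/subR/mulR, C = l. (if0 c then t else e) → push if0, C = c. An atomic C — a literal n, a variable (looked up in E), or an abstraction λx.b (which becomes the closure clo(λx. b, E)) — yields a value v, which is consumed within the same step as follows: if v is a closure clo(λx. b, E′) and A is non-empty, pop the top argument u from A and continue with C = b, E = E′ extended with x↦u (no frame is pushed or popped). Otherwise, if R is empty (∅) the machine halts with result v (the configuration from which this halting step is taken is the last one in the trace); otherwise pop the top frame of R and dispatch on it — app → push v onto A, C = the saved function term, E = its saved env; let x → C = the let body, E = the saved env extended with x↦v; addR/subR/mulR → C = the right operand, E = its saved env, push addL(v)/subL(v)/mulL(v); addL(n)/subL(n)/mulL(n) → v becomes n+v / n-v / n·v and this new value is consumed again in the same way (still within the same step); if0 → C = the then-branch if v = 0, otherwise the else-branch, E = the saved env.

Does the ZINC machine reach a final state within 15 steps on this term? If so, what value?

step 0: [C=((λz. (let x = -3 in -1)) (-2 - -1)) | E=∅ | A=∅ | R=∅]
step 1: [C=(-2 - -1) | E=∅ | A=∅ | R=[app]]
step 2: [C=-2 | E=∅ | A=∅ | R=[subR :: app]]
step 3: [C=-1 | E=∅ | A=∅ | R=[subL(-2) :: app]]
step 4: [C=(λz. (let x = -3 in -1)) | E=∅ | A=[-1] | R=∅]
step 5: [C=(let x = -3 in -1) | E={z↦-1} | A=∅ | R=∅]
step 6: [C=-3 | E={z↦-1} | A=∅ | R=[let x]]
step 7: [C=-1 | E={x↦-3, z↦-1} | A=∅ | R=∅]
→ final value -1

Answer: -1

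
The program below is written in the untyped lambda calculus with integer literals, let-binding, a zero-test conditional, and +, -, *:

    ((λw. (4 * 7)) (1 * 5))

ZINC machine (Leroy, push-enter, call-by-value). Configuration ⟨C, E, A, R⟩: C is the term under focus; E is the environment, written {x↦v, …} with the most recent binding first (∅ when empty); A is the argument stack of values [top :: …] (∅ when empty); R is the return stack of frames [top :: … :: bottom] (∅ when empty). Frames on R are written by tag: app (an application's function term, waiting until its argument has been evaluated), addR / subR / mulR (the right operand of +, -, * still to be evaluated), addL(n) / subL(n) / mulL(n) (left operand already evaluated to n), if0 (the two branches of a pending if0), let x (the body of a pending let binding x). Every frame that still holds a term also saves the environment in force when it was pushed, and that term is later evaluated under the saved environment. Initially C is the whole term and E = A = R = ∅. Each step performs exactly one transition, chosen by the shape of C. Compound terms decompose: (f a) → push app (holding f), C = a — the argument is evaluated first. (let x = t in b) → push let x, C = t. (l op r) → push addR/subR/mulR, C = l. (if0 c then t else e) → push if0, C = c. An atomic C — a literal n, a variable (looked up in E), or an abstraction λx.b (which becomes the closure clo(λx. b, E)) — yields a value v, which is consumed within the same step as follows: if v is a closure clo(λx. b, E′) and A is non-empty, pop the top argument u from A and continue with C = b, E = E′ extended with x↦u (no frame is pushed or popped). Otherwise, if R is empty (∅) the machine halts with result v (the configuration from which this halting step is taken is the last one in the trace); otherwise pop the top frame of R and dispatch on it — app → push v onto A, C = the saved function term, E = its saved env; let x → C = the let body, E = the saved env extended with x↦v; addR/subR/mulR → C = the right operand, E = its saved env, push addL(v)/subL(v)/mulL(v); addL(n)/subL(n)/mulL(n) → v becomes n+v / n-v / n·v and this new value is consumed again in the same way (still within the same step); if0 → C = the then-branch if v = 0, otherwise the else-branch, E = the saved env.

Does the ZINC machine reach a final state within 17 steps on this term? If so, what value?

Answer: 28

Machine steps:
0. <C=((λw. (4 * 7)) (1 * 5)), E=∅, A=∅, R=∅>
1. <C=(1 * 5), E=∅, A=∅, R=[app]>
2. <C=1, E=∅, A=∅, R=[mulR :: app]>
3. <C=5, E=∅, A=∅, R=[mulL(1) :: app]>
4. <C=(λw. (4 * 7)), E=∅, A=[5], R=∅>
5. <C=(4 * 7), E={w↦5}, A=∅, R=∅>
6. <C=4, E={w↦5}, A=∅, R=[mulR]>
7. <C=7, E={w↦5}, A=∅, R=[mulL(4)]>
→ final value 28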